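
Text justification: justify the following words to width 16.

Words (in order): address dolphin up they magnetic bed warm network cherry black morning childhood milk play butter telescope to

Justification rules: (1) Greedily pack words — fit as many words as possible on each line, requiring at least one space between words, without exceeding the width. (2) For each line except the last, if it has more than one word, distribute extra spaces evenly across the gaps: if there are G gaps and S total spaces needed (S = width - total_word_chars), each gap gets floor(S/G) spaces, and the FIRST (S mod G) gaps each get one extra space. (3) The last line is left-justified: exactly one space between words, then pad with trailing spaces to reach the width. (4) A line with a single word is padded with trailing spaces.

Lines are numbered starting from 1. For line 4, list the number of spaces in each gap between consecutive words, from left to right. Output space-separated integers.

Answer: 5

Derivation:
Line 1: ['address', 'dolphin'] (min_width=15, slack=1)
Line 2: ['up', 'they', 'magnetic'] (min_width=16, slack=0)
Line 3: ['bed', 'warm', 'network'] (min_width=16, slack=0)
Line 4: ['cherry', 'black'] (min_width=12, slack=4)
Line 5: ['morning'] (min_width=7, slack=9)
Line 6: ['childhood', 'milk'] (min_width=14, slack=2)
Line 7: ['play', 'butter'] (min_width=11, slack=5)
Line 8: ['telescope', 'to'] (min_width=12, slack=4)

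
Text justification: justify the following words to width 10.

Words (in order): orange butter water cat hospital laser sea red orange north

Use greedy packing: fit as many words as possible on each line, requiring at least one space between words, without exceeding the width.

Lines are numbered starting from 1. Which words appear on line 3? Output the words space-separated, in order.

Line 1: ['orange'] (min_width=6, slack=4)
Line 2: ['butter'] (min_width=6, slack=4)
Line 3: ['water', 'cat'] (min_width=9, slack=1)
Line 4: ['hospital'] (min_width=8, slack=2)
Line 5: ['laser', 'sea'] (min_width=9, slack=1)
Line 6: ['red', 'orange'] (min_width=10, slack=0)
Line 7: ['north'] (min_width=5, slack=5)

Answer: water cat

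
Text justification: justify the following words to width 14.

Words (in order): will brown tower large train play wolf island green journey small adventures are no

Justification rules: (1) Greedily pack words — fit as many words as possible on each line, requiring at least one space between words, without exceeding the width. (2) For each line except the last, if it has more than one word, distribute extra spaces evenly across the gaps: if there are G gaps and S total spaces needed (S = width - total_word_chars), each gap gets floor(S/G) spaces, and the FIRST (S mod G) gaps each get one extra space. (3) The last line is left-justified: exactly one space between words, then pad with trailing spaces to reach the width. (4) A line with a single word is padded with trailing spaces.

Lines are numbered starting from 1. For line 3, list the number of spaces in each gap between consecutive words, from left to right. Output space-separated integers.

Answer: 5

Derivation:
Line 1: ['will', 'brown'] (min_width=10, slack=4)
Line 2: ['tower', 'large'] (min_width=11, slack=3)
Line 3: ['train', 'play'] (min_width=10, slack=4)
Line 4: ['wolf', 'island'] (min_width=11, slack=3)
Line 5: ['green', 'journey'] (min_width=13, slack=1)
Line 6: ['small'] (min_width=5, slack=9)
Line 7: ['adventures', 'are'] (min_width=14, slack=0)
Line 8: ['no'] (min_width=2, slack=12)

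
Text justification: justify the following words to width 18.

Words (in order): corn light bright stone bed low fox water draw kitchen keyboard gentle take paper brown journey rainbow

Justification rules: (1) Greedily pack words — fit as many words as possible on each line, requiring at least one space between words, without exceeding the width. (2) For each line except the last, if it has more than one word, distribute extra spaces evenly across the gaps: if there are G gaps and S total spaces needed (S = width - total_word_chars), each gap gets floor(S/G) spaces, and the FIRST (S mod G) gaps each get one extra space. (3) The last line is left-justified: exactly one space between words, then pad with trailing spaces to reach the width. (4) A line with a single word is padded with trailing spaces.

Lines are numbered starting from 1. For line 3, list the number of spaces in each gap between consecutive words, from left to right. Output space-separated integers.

Answer: 1 1

Derivation:
Line 1: ['corn', 'light', 'bright'] (min_width=17, slack=1)
Line 2: ['stone', 'bed', 'low', 'fox'] (min_width=17, slack=1)
Line 3: ['water', 'draw', 'kitchen'] (min_width=18, slack=0)
Line 4: ['keyboard', 'gentle'] (min_width=15, slack=3)
Line 5: ['take', 'paper', 'brown'] (min_width=16, slack=2)
Line 6: ['journey', 'rainbow'] (min_width=15, slack=3)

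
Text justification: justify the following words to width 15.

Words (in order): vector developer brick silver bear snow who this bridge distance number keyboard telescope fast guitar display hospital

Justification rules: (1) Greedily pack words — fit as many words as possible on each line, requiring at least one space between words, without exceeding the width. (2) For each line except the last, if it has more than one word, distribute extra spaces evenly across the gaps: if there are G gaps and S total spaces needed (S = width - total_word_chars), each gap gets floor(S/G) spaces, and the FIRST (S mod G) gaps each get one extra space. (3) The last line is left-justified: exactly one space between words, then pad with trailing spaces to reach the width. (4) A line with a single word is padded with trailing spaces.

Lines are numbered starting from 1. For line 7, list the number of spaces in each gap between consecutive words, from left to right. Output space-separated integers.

Line 1: ['vector'] (min_width=6, slack=9)
Line 2: ['developer', 'brick'] (min_width=15, slack=0)
Line 3: ['silver', 'bear'] (min_width=11, slack=4)
Line 4: ['snow', 'who', 'this'] (min_width=13, slack=2)
Line 5: ['bridge', 'distance'] (min_width=15, slack=0)
Line 6: ['number', 'keyboard'] (min_width=15, slack=0)
Line 7: ['telescope', 'fast'] (min_width=14, slack=1)
Line 8: ['guitar', 'display'] (min_width=14, slack=1)
Line 9: ['hospital'] (min_width=8, slack=7)

Answer: 2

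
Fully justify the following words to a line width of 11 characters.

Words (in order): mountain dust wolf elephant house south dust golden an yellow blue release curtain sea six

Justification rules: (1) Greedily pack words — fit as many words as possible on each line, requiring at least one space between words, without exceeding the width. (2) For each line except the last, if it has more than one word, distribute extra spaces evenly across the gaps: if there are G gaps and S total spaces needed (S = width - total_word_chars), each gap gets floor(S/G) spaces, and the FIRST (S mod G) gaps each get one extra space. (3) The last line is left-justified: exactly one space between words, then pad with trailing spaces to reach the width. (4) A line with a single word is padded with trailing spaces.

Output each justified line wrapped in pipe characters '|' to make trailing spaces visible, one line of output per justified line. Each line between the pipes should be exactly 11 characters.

Answer: |mountain   |
|dust   wolf|
|elephant   |
|house south|
|dust golden|
|an   yellow|
|blue       |
|release    |
|curtain sea|
|six        |

Derivation:
Line 1: ['mountain'] (min_width=8, slack=3)
Line 2: ['dust', 'wolf'] (min_width=9, slack=2)
Line 3: ['elephant'] (min_width=8, slack=3)
Line 4: ['house', 'south'] (min_width=11, slack=0)
Line 5: ['dust', 'golden'] (min_width=11, slack=0)
Line 6: ['an', 'yellow'] (min_width=9, slack=2)
Line 7: ['blue'] (min_width=4, slack=7)
Line 8: ['release'] (min_width=7, slack=4)
Line 9: ['curtain', 'sea'] (min_width=11, slack=0)
Line 10: ['six'] (min_width=3, slack=8)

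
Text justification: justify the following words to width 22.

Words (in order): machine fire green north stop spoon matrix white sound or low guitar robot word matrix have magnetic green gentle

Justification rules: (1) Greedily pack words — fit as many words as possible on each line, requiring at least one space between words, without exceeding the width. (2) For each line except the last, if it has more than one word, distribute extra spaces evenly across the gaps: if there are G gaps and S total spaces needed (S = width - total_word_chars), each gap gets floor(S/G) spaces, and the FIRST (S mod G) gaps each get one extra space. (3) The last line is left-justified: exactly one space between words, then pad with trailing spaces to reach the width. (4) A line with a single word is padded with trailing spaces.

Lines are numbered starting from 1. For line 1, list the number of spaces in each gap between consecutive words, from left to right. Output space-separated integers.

Answer: 3 3

Derivation:
Line 1: ['machine', 'fire', 'green'] (min_width=18, slack=4)
Line 2: ['north', 'stop', 'spoon'] (min_width=16, slack=6)
Line 3: ['matrix', 'white', 'sound', 'or'] (min_width=21, slack=1)
Line 4: ['low', 'guitar', 'robot', 'word'] (min_width=21, slack=1)
Line 5: ['matrix', 'have', 'magnetic'] (min_width=20, slack=2)
Line 6: ['green', 'gentle'] (min_width=12, slack=10)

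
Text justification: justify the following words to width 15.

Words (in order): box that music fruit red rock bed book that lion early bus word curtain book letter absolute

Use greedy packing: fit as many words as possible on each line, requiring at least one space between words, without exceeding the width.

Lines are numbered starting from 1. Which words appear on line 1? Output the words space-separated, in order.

Line 1: ['box', 'that', 'music'] (min_width=14, slack=1)
Line 2: ['fruit', 'red', 'rock'] (min_width=14, slack=1)
Line 3: ['bed', 'book', 'that'] (min_width=13, slack=2)
Line 4: ['lion', 'early', 'bus'] (min_width=14, slack=1)
Line 5: ['word', 'curtain'] (min_width=12, slack=3)
Line 6: ['book', 'letter'] (min_width=11, slack=4)
Line 7: ['absolute'] (min_width=8, slack=7)

Answer: box that music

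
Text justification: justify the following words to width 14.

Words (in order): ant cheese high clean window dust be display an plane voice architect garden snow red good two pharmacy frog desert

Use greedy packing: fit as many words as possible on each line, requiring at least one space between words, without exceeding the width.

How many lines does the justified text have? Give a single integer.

Line 1: ['ant', 'cheese'] (min_width=10, slack=4)
Line 2: ['high', 'clean'] (min_width=10, slack=4)
Line 3: ['window', 'dust', 'be'] (min_width=14, slack=0)
Line 4: ['display', 'an'] (min_width=10, slack=4)
Line 5: ['plane', 'voice'] (min_width=11, slack=3)
Line 6: ['architect'] (min_width=9, slack=5)
Line 7: ['garden', 'snow'] (min_width=11, slack=3)
Line 8: ['red', 'good', 'two'] (min_width=12, slack=2)
Line 9: ['pharmacy', 'frog'] (min_width=13, slack=1)
Line 10: ['desert'] (min_width=6, slack=8)
Total lines: 10

Answer: 10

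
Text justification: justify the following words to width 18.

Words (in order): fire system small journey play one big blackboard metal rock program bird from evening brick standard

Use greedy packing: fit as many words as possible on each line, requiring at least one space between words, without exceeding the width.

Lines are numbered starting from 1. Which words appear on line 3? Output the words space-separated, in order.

Line 1: ['fire', 'system', 'small'] (min_width=17, slack=1)
Line 2: ['journey', 'play', 'one'] (min_width=16, slack=2)
Line 3: ['big', 'blackboard'] (min_width=14, slack=4)
Line 4: ['metal', 'rock', 'program'] (min_width=18, slack=0)
Line 5: ['bird', 'from', 'evening'] (min_width=17, slack=1)
Line 6: ['brick', 'standard'] (min_width=14, slack=4)

Answer: big blackboard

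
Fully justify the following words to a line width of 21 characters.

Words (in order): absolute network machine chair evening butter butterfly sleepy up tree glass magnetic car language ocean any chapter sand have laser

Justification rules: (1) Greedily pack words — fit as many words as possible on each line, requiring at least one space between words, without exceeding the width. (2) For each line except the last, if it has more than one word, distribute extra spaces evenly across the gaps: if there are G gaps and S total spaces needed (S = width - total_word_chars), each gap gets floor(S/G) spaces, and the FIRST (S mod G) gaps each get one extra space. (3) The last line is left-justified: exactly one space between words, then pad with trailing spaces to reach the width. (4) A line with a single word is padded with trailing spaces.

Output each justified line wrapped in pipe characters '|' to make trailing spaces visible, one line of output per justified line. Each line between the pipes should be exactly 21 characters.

Answer: |absolute      network|
|machine chair evening|
|butter      butterfly|
|sleepy  up tree glass|
|magnetic car language|
|ocean   any   chapter|
|sand have laser      |

Derivation:
Line 1: ['absolute', 'network'] (min_width=16, slack=5)
Line 2: ['machine', 'chair', 'evening'] (min_width=21, slack=0)
Line 3: ['butter', 'butterfly'] (min_width=16, slack=5)
Line 4: ['sleepy', 'up', 'tree', 'glass'] (min_width=20, slack=1)
Line 5: ['magnetic', 'car', 'language'] (min_width=21, slack=0)
Line 6: ['ocean', 'any', 'chapter'] (min_width=17, slack=4)
Line 7: ['sand', 'have', 'laser'] (min_width=15, slack=6)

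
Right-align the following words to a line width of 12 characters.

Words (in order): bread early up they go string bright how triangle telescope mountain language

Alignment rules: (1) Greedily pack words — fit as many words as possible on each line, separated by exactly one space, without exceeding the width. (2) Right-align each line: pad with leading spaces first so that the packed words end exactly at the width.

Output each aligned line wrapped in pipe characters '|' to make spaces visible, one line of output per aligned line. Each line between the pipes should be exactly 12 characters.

Line 1: ['bread', 'early'] (min_width=11, slack=1)
Line 2: ['up', 'they', 'go'] (min_width=10, slack=2)
Line 3: ['string'] (min_width=6, slack=6)
Line 4: ['bright', 'how'] (min_width=10, slack=2)
Line 5: ['triangle'] (min_width=8, slack=4)
Line 6: ['telescope'] (min_width=9, slack=3)
Line 7: ['mountain'] (min_width=8, slack=4)
Line 8: ['language'] (min_width=8, slack=4)

Answer: | bread early|
|  up they go|
|      string|
|  bright how|
|    triangle|
|   telescope|
|    mountain|
|    language|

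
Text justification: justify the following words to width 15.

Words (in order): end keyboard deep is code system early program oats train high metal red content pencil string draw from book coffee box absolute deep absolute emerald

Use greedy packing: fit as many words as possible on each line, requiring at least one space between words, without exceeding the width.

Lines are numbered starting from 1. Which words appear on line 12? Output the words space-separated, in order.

Answer: absolute

Derivation:
Line 1: ['end', 'keyboard'] (min_width=12, slack=3)
Line 2: ['deep', 'is', 'code'] (min_width=12, slack=3)
Line 3: ['system', 'early'] (min_width=12, slack=3)
Line 4: ['program', 'oats'] (min_width=12, slack=3)
Line 5: ['train', 'high'] (min_width=10, slack=5)
Line 6: ['metal', 'red'] (min_width=9, slack=6)
Line 7: ['content', 'pencil'] (min_width=14, slack=1)
Line 8: ['string', 'draw'] (min_width=11, slack=4)
Line 9: ['from', 'book'] (min_width=9, slack=6)
Line 10: ['coffee', 'box'] (min_width=10, slack=5)
Line 11: ['absolute', 'deep'] (min_width=13, slack=2)
Line 12: ['absolute'] (min_width=8, slack=7)
Line 13: ['emerald'] (min_width=7, slack=8)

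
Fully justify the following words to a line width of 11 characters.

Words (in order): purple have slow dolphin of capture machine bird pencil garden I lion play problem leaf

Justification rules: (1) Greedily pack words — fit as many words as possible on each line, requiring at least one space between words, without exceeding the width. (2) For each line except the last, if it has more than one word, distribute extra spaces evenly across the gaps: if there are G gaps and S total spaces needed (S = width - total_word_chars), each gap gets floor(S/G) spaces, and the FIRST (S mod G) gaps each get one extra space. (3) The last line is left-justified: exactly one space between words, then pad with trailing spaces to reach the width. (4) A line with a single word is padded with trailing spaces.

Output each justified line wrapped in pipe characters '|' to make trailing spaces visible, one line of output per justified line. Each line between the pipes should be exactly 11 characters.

Line 1: ['purple', 'have'] (min_width=11, slack=0)
Line 2: ['slow'] (min_width=4, slack=7)
Line 3: ['dolphin', 'of'] (min_width=10, slack=1)
Line 4: ['capture'] (min_width=7, slack=4)
Line 5: ['machine'] (min_width=7, slack=4)
Line 6: ['bird', 'pencil'] (min_width=11, slack=0)
Line 7: ['garden', 'I'] (min_width=8, slack=3)
Line 8: ['lion', 'play'] (min_width=9, slack=2)
Line 9: ['problem'] (min_width=7, slack=4)
Line 10: ['leaf'] (min_width=4, slack=7)

Answer: |purple have|
|slow       |
|dolphin  of|
|capture    |
|machine    |
|bird pencil|
|garden    I|
|lion   play|
|problem    |
|leaf       |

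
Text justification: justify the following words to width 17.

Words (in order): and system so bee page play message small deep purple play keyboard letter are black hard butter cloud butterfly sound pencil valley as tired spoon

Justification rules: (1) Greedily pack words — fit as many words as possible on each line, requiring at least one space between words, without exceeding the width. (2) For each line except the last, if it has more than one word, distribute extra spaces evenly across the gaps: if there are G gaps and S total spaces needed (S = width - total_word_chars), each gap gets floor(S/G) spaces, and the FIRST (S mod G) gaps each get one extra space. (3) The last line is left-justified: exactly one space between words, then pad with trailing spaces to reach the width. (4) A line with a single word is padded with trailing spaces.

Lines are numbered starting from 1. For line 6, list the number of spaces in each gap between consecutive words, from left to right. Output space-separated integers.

Line 1: ['and', 'system', 'so', 'bee'] (min_width=17, slack=0)
Line 2: ['page', 'play', 'message'] (min_width=17, slack=0)
Line 3: ['small', 'deep', 'purple'] (min_width=17, slack=0)
Line 4: ['play', 'keyboard'] (min_width=13, slack=4)
Line 5: ['letter', 'are', 'black'] (min_width=16, slack=1)
Line 6: ['hard', 'butter', 'cloud'] (min_width=17, slack=0)
Line 7: ['butterfly', 'sound'] (min_width=15, slack=2)
Line 8: ['pencil', 'valley', 'as'] (min_width=16, slack=1)
Line 9: ['tired', 'spoon'] (min_width=11, slack=6)

Answer: 1 1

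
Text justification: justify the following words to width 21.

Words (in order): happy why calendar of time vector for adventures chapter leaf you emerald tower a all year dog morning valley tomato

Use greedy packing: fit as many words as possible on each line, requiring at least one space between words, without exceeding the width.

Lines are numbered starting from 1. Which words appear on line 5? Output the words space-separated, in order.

Answer: tower a all year dog

Derivation:
Line 1: ['happy', 'why', 'calendar', 'of'] (min_width=21, slack=0)
Line 2: ['time', 'vector', 'for'] (min_width=15, slack=6)
Line 3: ['adventures', 'chapter'] (min_width=18, slack=3)
Line 4: ['leaf', 'you', 'emerald'] (min_width=16, slack=5)
Line 5: ['tower', 'a', 'all', 'year', 'dog'] (min_width=20, slack=1)
Line 6: ['morning', 'valley', 'tomato'] (min_width=21, slack=0)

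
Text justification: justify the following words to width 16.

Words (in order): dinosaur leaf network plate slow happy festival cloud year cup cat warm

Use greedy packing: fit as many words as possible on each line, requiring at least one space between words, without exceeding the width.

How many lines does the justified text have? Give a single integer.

Line 1: ['dinosaur', 'leaf'] (min_width=13, slack=3)
Line 2: ['network', 'plate'] (min_width=13, slack=3)
Line 3: ['slow', 'happy'] (min_width=10, slack=6)
Line 4: ['festival', 'cloud'] (min_width=14, slack=2)
Line 5: ['year', 'cup', 'cat'] (min_width=12, slack=4)
Line 6: ['warm'] (min_width=4, slack=12)
Total lines: 6

Answer: 6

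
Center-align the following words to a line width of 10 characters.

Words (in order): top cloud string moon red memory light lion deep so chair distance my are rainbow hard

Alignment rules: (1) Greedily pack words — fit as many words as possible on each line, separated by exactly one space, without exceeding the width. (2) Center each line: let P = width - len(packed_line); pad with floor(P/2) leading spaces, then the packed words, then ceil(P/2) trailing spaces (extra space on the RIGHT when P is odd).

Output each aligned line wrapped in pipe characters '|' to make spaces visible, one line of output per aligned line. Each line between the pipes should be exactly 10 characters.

Answer: |top cloud |
|  string  |
| moon red |
|  memory  |
|light lion|
| deep so  |
|  chair   |
| distance |
|  my are  |
| rainbow  |
|   hard   |

Derivation:
Line 1: ['top', 'cloud'] (min_width=9, slack=1)
Line 2: ['string'] (min_width=6, slack=4)
Line 3: ['moon', 'red'] (min_width=8, slack=2)
Line 4: ['memory'] (min_width=6, slack=4)
Line 5: ['light', 'lion'] (min_width=10, slack=0)
Line 6: ['deep', 'so'] (min_width=7, slack=3)
Line 7: ['chair'] (min_width=5, slack=5)
Line 8: ['distance'] (min_width=8, slack=2)
Line 9: ['my', 'are'] (min_width=6, slack=4)
Line 10: ['rainbow'] (min_width=7, slack=3)
Line 11: ['hard'] (min_width=4, slack=6)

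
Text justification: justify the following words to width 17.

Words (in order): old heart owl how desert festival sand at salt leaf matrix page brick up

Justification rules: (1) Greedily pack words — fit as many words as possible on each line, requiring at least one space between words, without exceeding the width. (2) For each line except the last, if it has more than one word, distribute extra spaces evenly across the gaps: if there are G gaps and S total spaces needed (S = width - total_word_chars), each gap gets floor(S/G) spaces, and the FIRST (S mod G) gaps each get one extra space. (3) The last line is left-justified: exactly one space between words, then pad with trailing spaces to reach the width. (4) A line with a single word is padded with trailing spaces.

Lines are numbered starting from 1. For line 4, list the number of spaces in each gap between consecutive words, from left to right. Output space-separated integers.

Line 1: ['old', 'heart', 'owl', 'how'] (min_width=17, slack=0)
Line 2: ['desert', 'festival'] (min_width=15, slack=2)
Line 3: ['sand', 'at', 'salt', 'leaf'] (min_width=17, slack=0)
Line 4: ['matrix', 'page', 'brick'] (min_width=17, slack=0)
Line 5: ['up'] (min_width=2, slack=15)

Answer: 1 1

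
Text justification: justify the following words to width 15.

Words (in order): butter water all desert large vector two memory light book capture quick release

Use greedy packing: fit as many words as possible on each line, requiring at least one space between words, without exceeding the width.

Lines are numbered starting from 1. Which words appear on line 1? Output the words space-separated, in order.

Answer: butter water

Derivation:
Line 1: ['butter', 'water'] (min_width=12, slack=3)
Line 2: ['all', 'desert'] (min_width=10, slack=5)
Line 3: ['large', 'vector'] (min_width=12, slack=3)
Line 4: ['two', 'memory'] (min_width=10, slack=5)
Line 5: ['light', 'book'] (min_width=10, slack=5)
Line 6: ['capture', 'quick'] (min_width=13, slack=2)
Line 7: ['release'] (min_width=7, slack=8)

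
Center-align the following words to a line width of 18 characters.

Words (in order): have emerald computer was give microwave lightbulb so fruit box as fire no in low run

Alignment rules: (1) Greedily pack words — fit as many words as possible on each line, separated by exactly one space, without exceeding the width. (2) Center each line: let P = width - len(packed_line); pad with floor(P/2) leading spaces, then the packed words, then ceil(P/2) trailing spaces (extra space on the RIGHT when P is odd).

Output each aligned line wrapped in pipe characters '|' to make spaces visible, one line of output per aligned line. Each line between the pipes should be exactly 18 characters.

Answer: |   have emerald   |
|computer was give |
|    microwave     |
|lightbulb so fruit|
|box as fire no in |
|     low run      |

Derivation:
Line 1: ['have', 'emerald'] (min_width=12, slack=6)
Line 2: ['computer', 'was', 'give'] (min_width=17, slack=1)
Line 3: ['microwave'] (min_width=9, slack=9)
Line 4: ['lightbulb', 'so', 'fruit'] (min_width=18, slack=0)
Line 5: ['box', 'as', 'fire', 'no', 'in'] (min_width=17, slack=1)
Line 6: ['low', 'run'] (min_width=7, slack=11)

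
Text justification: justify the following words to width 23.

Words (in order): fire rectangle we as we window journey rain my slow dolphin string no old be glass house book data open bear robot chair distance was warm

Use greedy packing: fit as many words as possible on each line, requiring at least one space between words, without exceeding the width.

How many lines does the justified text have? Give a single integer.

Answer: 6

Derivation:
Line 1: ['fire', 'rectangle', 'we', 'as', 'we'] (min_width=23, slack=0)
Line 2: ['window', 'journey', 'rain', 'my'] (min_width=22, slack=1)
Line 3: ['slow', 'dolphin', 'string', 'no'] (min_width=22, slack=1)
Line 4: ['old', 'be', 'glass', 'house', 'book'] (min_width=23, slack=0)
Line 5: ['data', 'open', 'bear', 'robot'] (min_width=20, slack=3)
Line 6: ['chair', 'distance', 'was', 'warm'] (min_width=23, slack=0)
Total lines: 6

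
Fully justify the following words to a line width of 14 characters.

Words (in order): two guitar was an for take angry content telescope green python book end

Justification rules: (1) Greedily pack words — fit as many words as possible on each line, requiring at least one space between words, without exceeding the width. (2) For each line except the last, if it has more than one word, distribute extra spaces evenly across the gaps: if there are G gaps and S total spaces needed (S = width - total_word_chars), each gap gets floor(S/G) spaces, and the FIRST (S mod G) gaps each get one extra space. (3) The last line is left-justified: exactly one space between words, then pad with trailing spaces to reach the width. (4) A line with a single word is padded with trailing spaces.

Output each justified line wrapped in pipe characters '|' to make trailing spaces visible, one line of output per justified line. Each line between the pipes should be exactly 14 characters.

Line 1: ['two', 'guitar', 'was'] (min_width=14, slack=0)
Line 2: ['an', 'for', 'take'] (min_width=11, slack=3)
Line 3: ['angry', 'content'] (min_width=13, slack=1)
Line 4: ['telescope'] (min_width=9, slack=5)
Line 5: ['green', 'python'] (min_width=12, slack=2)
Line 6: ['book', 'end'] (min_width=8, slack=6)

Answer: |two guitar was|
|an   for  take|
|angry  content|
|telescope     |
|green   python|
|book end      |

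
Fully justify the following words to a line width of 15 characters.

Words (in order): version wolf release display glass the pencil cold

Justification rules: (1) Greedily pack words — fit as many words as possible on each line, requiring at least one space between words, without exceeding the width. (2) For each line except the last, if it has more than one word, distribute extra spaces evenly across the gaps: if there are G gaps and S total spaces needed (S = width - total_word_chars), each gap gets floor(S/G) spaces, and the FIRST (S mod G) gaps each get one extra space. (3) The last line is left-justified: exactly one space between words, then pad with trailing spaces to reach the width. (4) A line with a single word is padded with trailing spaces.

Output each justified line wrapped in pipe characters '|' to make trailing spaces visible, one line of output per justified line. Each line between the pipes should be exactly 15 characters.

Answer: |version    wolf|
|release display|
|glass       the|
|pencil cold    |

Derivation:
Line 1: ['version', 'wolf'] (min_width=12, slack=3)
Line 2: ['release', 'display'] (min_width=15, slack=0)
Line 3: ['glass', 'the'] (min_width=9, slack=6)
Line 4: ['pencil', 'cold'] (min_width=11, slack=4)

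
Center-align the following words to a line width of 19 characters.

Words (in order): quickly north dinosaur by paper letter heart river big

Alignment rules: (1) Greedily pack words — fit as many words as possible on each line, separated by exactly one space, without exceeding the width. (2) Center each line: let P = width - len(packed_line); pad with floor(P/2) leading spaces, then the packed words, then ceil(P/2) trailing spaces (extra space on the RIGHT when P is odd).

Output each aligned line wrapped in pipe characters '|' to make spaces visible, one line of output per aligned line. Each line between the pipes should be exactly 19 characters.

Line 1: ['quickly', 'north'] (min_width=13, slack=6)
Line 2: ['dinosaur', 'by', 'paper'] (min_width=17, slack=2)
Line 3: ['letter', 'heart', 'river'] (min_width=18, slack=1)
Line 4: ['big'] (min_width=3, slack=16)

Answer: |   quickly north   |
| dinosaur by paper |
|letter heart river |
|        big        |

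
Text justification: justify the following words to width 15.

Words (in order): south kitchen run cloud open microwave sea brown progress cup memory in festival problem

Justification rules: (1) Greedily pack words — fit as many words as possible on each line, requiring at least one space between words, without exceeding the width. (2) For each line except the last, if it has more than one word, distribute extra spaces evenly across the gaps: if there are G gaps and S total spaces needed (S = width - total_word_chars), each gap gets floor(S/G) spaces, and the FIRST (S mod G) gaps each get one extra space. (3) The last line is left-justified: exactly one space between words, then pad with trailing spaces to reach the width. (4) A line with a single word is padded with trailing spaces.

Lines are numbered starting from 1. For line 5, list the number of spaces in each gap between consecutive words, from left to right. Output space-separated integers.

Answer: 2 2

Derivation:
Line 1: ['south', 'kitchen'] (min_width=13, slack=2)
Line 2: ['run', 'cloud', 'open'] (min_width=14, slack=1)
Line 3: ['microwave', 'sea'] (min_width=13, slack=2)
Line 4: ['brown', 'progress'] (min_width=14, slack=1)
Line 5: ['cup', 'memory', 'in'] (min_width=13, slack=2)
Line 6: ['festival'] (min_width=8, slack=7)
Line 7: ['problem'] (min_width=7, slack=8)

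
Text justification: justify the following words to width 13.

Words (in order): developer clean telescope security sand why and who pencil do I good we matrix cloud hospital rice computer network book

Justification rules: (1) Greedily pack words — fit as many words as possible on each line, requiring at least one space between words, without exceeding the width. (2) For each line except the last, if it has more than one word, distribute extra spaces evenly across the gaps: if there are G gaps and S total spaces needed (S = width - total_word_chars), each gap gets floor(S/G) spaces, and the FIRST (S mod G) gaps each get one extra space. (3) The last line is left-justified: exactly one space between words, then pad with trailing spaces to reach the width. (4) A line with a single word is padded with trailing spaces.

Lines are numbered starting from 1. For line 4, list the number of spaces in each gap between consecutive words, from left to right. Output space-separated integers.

Line 1: ['developer'] (min_width=9, slack=4)
Line 2: ['clean'] (min_width=5, slack=8)
Line 3: ['telescope'] (min_width=9, slack=4)
Line 4: ['security', 'sand'] (min_width=13, slack=0)
Line 5: ['why', 'and', 'who'] (min_width=11, slack=2)
Line 6: ['pencil', 'do', 'I'] (min_width=11, slack=2)
Line 7: ['good', 'we'] (min_width=7, slack=6)
Line 8: ['matrix', 'cloud'] (min_width=12, slack=1)
Line 9: ['hospital', 'rice'] (min_width=13, slack=0)
Line 10: ['computer'] (min_width=8, slack=5)
Line 11: ['network', 'book'] (min_width=12, slack=1)

Answer: 1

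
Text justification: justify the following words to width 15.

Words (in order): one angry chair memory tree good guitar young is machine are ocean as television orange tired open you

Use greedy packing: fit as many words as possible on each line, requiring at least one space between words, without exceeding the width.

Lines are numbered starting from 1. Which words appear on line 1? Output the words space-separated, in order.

Answer: one angry chair

Derivation:
Line 1: ['one', 'angry', 'chair'] (min_width=15, slack=0)
Line 2: ['memory', 'tree'] (min_width=11, slack=4)
Line 3: ['good', 'guitar'] (min_width=11, slack=4)
Line 4: ['young', 'is'] (min_width=8, slack=7)
Line 5: ['machine', 'are'] (min_width=11, slack=4)
Line 6: ['ocean', 'as'] (min_width=8, slack=7)
Line 7: ['television'] (min_width=10, slack=5)
Line 8: ['orange', 'tired'] (min_width=12, slack=3)
Line 9: ['open', 'you'] (min_width=8, slack=7)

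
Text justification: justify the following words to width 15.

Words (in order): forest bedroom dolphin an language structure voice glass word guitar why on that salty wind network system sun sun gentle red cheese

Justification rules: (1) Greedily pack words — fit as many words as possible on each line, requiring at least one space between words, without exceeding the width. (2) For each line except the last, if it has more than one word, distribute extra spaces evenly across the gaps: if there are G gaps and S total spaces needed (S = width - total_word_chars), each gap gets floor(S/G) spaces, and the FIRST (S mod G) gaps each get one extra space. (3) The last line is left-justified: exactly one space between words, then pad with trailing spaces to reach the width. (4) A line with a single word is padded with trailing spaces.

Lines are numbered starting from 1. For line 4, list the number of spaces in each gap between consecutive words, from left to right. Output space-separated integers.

Answer: 1

Derivation:
Line 1: ['forest', 'bedroom'] (min_width=14, slack=1)
Line 2: ['dolphin', 'an'] (min_width=10, slack=5)
Line 3: ['language'] (min_width=8, slack=7)
Line 4: ['structure', 'voice'] (min_width=15, slack=0)
Line 5: ['glass', 'word'] (min_width=10, slack=5)
Line 6: ['guitar', 'why', 'on'] (min_width=13, slack=2)
Line 7: ['that', 'salty', 'wind'] (min_width=15, slack=0)
Line 8: ['network', 'system'] (min_width=14, slack=1)
Line 9: ['sun', 'sun', 'gentle'] (min_width=14, slack=1)
Line 10: ['red', 'cheese'] (min_width=10, slack=5)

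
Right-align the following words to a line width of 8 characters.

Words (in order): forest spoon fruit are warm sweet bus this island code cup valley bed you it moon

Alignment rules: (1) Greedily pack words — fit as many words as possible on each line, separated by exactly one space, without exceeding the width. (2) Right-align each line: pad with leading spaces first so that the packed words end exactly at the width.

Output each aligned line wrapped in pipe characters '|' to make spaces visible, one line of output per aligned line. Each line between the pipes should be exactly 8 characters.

Answer: |  forest|
|   spoon|
|   fruit|
|are warm|
|   sweet|
|bus this|
|  island|
|code cup|
|  valley|
| bed you|
| it moon|

Derivation:
Line 1: ['forest'] (min_width=6, slack=2)
Line 2: ['spoon'] (min_width=5, slack=3)
Line 3: ['fruit'] (min_width=5, slack=3)
Line 4: ['are', 'warm'] (min_width=8, slack=0)
Line 5: ['sweet'] (min_width=5, slack=3)
Line 6: ['bus', 'this'] (min_width=8, slack=0)
Line 7: ['island'] (min_width=6, slack=2)
Line 8: ['code', 'cup'] (min_width=8, slack=0)
Line 9: ['valley'] (min_width=6, slack=2)
Line 10: ['bed', 'you'] (min_width=7, slack=1)
Line 11: ['it', 'moon'] (min_width=7, slack=1)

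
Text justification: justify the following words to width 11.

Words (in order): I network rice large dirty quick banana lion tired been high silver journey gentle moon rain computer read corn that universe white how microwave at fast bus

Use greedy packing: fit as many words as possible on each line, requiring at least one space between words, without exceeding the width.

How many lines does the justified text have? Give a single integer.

Line 1: ['I', 'network'] (min_width=9, slack=2)
Line 2: ['rice', 'large'] (min_width=10, slack=1)
Line 3: ['dirty', 'quick'] (min_width=11, slack=0)
Line 4: ['banana', 'lion'] (min_width=11, slack=0)
Line 5: ['tired', 'been'] (min_width=10, slack=1)
Line 6: ['high', 'silver'] (min_width=11, slack=0)
Line 7: ['journey'] (min_width=7, slack=4)
Line 8: ['gentle', 'moon'] (min_width=11, slack=0)
Line 9: ['rain'] (min_width=4, slack=7)
Line 10: ['computer'] (min_width=8, slack=3)
Line 11: ['read', 'corn'] (min_width=9, slack=2)
Line 12: ['that'] (min_width=4, slack=7)
Line 13: ['universe'] (min_width=8, slack=3)
Line 14: ['white', 'how'] (min_width=9, slack=2)
Line 15: ['microwave'] (min_width=9, slack=2)
Line 16: ['at', 'fast', 'bus'] (min_width=11, slack=0)
Total lines: 16

Answer: 16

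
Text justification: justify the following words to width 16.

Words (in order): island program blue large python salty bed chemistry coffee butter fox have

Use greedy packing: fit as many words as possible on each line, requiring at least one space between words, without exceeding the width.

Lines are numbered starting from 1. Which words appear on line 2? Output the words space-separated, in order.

Answer: blue large

Derivation:
Line 1: ['island', 'program'] (min_width=14, slack=2)
Line 2: ['blue', 'large'] (min_width=10, slack=6)
Line 3: ['python', 'salty', 'bed'] (min_width=16, slack=0)
Line 4: ['chemistry', 'coffee'] (min_width=16, slack=0)
Line 5: ['butter', 'fox', 'have'] (min_width=15, slack=1)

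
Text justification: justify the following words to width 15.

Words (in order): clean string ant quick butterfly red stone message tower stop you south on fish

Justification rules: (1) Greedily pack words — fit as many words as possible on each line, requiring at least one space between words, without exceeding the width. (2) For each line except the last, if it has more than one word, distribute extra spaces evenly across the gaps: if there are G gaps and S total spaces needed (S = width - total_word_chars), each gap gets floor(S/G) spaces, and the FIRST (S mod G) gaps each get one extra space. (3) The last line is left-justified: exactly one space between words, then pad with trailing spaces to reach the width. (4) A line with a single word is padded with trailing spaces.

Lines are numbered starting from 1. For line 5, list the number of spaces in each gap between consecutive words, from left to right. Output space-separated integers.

Answer: 2 1

Derivation:
Line 1: ['clean', 'string'] (min_width=12, slack=3)
Line 2: ['ant', 'quick'] (min_width=9, slack=6)
Line 3: ['butterfly', 'red'] (min_width=13, slack=2)
Line 4: ['stone', 'message'] (min_width=13, slack=2)
Line 5: ['tower', 'stop', 'you'] (min_width=14, slack=1)
Line 6: ['south', 'on', 'fish'] (min_width=13, slack=2)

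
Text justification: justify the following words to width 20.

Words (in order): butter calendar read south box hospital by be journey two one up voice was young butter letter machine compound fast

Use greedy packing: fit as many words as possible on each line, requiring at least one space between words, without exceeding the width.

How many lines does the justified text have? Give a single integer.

Line 1: ['butter', 'calendar', 'read'] (min_width=20, slack=0)
Line 2: ['south', 'box', 'hospital'] (min_width=18, slack=2)
Line 3: ['by', 'be', 'journey', 'two'] (min_width=17, slack=3)
Line 4: ['one', 'up', 'voice', 'was'] (min_width=16, slack=4)
Line 5: ['young', 'butter', 'letter'] (min_width=19, slack=1)
Line 6: ['machine', 'compound'] (min_width=16, slack=4)
Line 7: ['fast'] (min_width=4, slack=16)
Total lines: 7

Answer: 7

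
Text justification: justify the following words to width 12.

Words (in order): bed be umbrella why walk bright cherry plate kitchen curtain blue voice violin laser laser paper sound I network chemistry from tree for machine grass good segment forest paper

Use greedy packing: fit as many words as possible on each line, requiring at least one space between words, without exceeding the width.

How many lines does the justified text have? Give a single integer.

Line 1: ['bed', 'be'] (min_width=6, slack=6)
Line 2: ['umbrella', 'why'] (min_width=12, slack=0)
Line 3: ['walk', 'bright'] (min_width=11, slack=1)
Line 4: ['cherry', 'plate'] (min_width=12, slack=0)
Line 5: ['kitchen'] (min_width=7, slack=5)
Line 6: ['curtain', 'blue'] (min_width=12, slack=0)
Line 7: ['voice', 'violin'] (min_width=12, slack=0)
Line 8: ['laser', 'laser'] (min_width=11, slack=1)
Line 9: ['paper', 'sound'] (min_width=11, slack=1)
Line 10: ['I', 'network'] (min_width=9, slack=3)
Line 11: ['chemistry'] (min_width=9, slack=3)
Line 12: ['from', 'tree'] (min_width=9, slack=3)
Line 13: ['for', 'machine'] (min_width=11, slack=1)
Line 14: ['grass', 'good'] (min_width=10, slack=2)
Line 15: ['segment'] (min_width=7, slack=5)
Line 16: ['forest', 'paper'] (min_width=12, slack=0)
Total lines: 16

Answer: 16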